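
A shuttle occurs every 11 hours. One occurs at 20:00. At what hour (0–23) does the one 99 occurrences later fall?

99·11 = 1089.
1089 = 45·24 + 9, so 1089 mod 24 = 9.
(20 + 9) mod 24 = 5.

5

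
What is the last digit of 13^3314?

9

Last digits of 3^n: 3, 9, 7, 1 (period 4).
3314 mod 4 = 2, so the last digit matches 3^2 = 9.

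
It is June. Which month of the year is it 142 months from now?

April

142 = 11·12 + 10, so 142 mod 12 = 10.
June + 10 months → April.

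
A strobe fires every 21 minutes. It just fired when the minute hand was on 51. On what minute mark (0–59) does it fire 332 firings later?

3

332·21 = 6972.
6972 − 116·60 = 12, so 6972 ≡ 12 (mod 60).
(51 + 12) mod 60 = 3.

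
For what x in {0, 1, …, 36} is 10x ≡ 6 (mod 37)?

8

10⁻¹ ≡ 26 (mod 37) because 10·26 = 260 = 7·37 + 1.
Multiplying both sides by 26: x ≡ 26·6 = 156 ≡ 8 (mod 37).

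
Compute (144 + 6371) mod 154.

47

6371 mod 154 = 57 (since 41·154 = 6314).
(144 + 57) mod 154 = 47.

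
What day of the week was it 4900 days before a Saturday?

Saturday

4900 = 700·7 + 0, so 4900 mod 7 = 0.
Saturday − 0 days → Saturday.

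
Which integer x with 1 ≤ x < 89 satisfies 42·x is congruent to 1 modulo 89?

53

42·53 = 2226 = 25·89 + 1, so 42⁻¹ ≡ 53 (mod 89).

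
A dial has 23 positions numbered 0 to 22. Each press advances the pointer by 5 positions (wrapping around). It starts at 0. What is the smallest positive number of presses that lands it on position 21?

18

The inverse of 5 mod 23 is 14 (since 5·14 = 70 ≡ 1).
Multiplying both sides by 14: x ≡ 14·21 = 294 ≡ 18 (mod 23).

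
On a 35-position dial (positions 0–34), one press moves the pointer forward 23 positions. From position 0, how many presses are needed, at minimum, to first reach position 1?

23·32 = 736 = 21·35 + 1, so 23⁻¹ ≡ 32 (mod 35).

32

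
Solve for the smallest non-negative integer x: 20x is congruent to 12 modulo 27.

The inverse of 20 mod 27 is 23 (since 20·23 = 460 ≡ 1).
So x ≡ 23·12 = 276 ≡ 6 (mod 27).
Check: 20·6 = 120 = 4·27 + 12.

6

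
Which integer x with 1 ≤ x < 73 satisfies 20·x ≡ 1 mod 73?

20·11 = 220 = 3·73 + 1, so 20⁻¹ ≡ 11 (mod 73).

11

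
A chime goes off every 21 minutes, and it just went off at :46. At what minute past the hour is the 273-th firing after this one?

19

273·21 = 5733.
5733 mod 60 = 33 (since 95·60 = 5700).
(46 + 33) mod 60 = 19.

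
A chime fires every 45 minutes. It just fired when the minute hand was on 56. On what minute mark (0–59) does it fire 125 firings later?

41

125·45 = 5625.
5625 − 93·60 = 45, so 5625 ≡ 45 (mod 60).
(56 + 45) mod 60 = 41.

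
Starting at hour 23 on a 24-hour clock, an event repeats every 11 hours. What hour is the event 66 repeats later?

5

66·11 = 726.
726 mod 24 = 6 (since 30·24 = 720).
(23 + 6) mod 24 = 5.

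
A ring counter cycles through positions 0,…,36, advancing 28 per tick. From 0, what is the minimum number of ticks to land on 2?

8

The inverse of 28 mod 37 is 4 (since 28·4 = 112 ≡ 1).
Multiplying both sides by 4: x ≡ 4·2 = 8 ≡ 8 (mod 37).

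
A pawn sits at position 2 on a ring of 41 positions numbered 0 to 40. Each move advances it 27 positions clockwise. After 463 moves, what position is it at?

463·27 = 12501.
12501 = 304·41 + 37, so 12501 mod 41 = 37.
(2 + 37) mod 41 = 39.

39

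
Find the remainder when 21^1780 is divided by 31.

5

Successive squares of 21 mod 31: 21^1≡21, 21^2≡7, 21^4≡18, 21^8≡14, 21^16≡10, 21^32≡7, 21^64≡18, 21^128≡14, 21^256≡10, 21^512≡7, 21^1024≡18.
Since 1780 = 4 + 16 + 32 + 64 + 128 + 512 + 1024 in binary, 21^1780 ≡ 18·10·7·18·14·7·18 ≡ 5 (mod 31).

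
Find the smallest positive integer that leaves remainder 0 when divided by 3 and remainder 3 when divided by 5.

Since 5·2 ≡ 1 (mod 3), take x = 3 + 5·((0−3)·2 mod 3) = 3 + 5·0 = 3.
Check: 3 mod 3 = 0, 3 mod 5 = 3.

3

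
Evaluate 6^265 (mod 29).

Square-and-reduce mod 29: 6^1≡6, 6^2≡7, 6^4≡20, 6^8≡23, 6^16≡7, 6^32≡20, 6^64≡23, 6^128≡7, 6^256≡20.
Since 265 = 1 + 8 + 256 in binary, 6^265 ≡ 6·23·20 ≡ 5 (mod 29).

5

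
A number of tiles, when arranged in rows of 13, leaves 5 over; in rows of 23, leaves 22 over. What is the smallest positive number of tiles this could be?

Since 23·4 ≡ 1 (mod 13), take x = 22 + 23·((5−22)·4 mod 13) = 22 + 23·10 = 252.
Check: 252 mod 13 = 5, 252 mod 23 = 22.

252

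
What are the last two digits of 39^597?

By repeated squaring mod 100: 39^1≡39, 39^2≡21, 39^4≡41, 39^8≡81, 39^16≡61, 39^32≡21, 39^64≡41, 39^128≡81, 39^256≡61, 39^512≡21.
597 = 1 + 4 + 16 + 64 + 512, so 39^597 ≡ 39·41·61·41·21 ≡ 79 (mod 100).

79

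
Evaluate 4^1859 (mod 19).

Successive squares of 4 mod 19: 4^1≡4, 4^2≡16, 4^4≡9, 4^8≡5, 4^16≡6, 4^32≡17, 4^64≡4, 4^128≡16, 4^256≡9, 4^512≡5, 4^1024≡6.
1859 = 1 + 2 + 64 + 256 + 512 + 1024, so 4^1859 ≡ 4·16·4·9·5·6 ≡ 17 (mod 19).

17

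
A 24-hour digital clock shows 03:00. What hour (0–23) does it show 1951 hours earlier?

1951 mod 24 = 7 (since 81·24 = 1944).
(3 − 7) mod 24 = 20.

20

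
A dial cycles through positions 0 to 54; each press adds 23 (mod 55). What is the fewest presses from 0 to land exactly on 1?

12

55 = 2·23 + 9
23 = 2·9 + 5
9 = 1·5 + 4
5 = 1·4 + 1
4 = 4·1 + 0
Back-substituting gives 23·12 ≡ 1 (mod 55).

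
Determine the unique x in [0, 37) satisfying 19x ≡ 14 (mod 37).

19⁻¹ ≡ 2 (mod 37) because 19·2 = 38 = 1·37 + 1.
Multiplying both sides by 2: x ≡ 2·14 = 28 ≡ 28 (mod 37).
Check: 19·28 = 532 = 14·37 + 14.

28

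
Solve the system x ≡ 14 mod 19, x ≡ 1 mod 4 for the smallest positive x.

33

Since 4·5 ≡ 1 (mod 19), take x = 1 + 4·((14−1)·5 mod 19) = 1 + 4·8 = 33.
Check: 33 mod 19 = 14, 33 mod 4 = 1.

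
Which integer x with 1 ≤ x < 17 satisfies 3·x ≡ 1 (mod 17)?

3·6 = 18 = 1·17 + 1, so 3⁻¹ ≡ 6 (mod 17).

6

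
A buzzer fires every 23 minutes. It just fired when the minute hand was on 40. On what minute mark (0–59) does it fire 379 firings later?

379·23 = 8717.
8717 = 145·60 + 17, so 8717 mod 60 = 17.
(40 + 17) mod 60 = 57.

57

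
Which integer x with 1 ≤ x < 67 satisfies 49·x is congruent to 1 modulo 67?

26

49·26 = 1274 = 19·67 + 1, so 49⁻¹ ≡ 26 (mod 67).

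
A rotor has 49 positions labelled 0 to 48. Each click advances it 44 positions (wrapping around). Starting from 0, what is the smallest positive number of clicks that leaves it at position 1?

39

49 = 1·44 + 5
44 = 8·5 + 4
5 = 1·4 + 1
4 = 4·1 + 0
Back-substituting gives 44·39 ≡ 1 (mod 49).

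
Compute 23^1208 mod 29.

20

Successive squares of 23 mod 29: 23^1≡23, 23^2≡7, 23^4≡20, 23^8≡23, 23^16≡7, 23^32≡20, 23^64≡23, 23^128≡7, 23^256≡20, 23^512≡23, 23^1024≡7.
Since 1208 = 8 + 16 + 32 + 128 + 1024 in binary, 23^1208 ≡ 23·7·20·7·7 ≡ 20 (mod 29).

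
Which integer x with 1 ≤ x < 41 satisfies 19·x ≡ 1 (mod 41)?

19·13 = 247 = 6·41 + 1, so 19⁻¹ ≡ 13 (mod 41).

13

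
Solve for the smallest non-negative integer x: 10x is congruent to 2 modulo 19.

4

10⁻¹ ≡ 2 (mod 19) because 10·2 = 20 = 1·19 + 1.
Multiplying both sides by 2: x ≡ 2·2 = 4 ≡ 4 (mod 19).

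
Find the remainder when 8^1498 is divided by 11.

Square-and-reduce mod 11: 8^1≡8, 8^2≡9, 8^4≡4, 8^8≡5, 8^16≡3, 8^32≡9, 8^64≡4, 8^128≡5, 8^256≡3, 8^512≡9, 8^1024≡4.
Since 1498 = 2 + 8 + 16 + 64 + 128 + 256 + 1024 in binary, 8^1498 ≡ 9·5·3·4·5·3·4 ≡ 5 (mod 11).

5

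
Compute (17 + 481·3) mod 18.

481·3 = 1443.
1443 = 80·18 + 3, so 1443 mod 18 = 3.
(17 + 3) mod 18 = 2.

2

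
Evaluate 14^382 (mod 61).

47

Successive squares of 14 mod 61: 14^1≡14, 14^2≡13, 14^4≡47, 14^8≡13, 14^16≡47, 14^32≡13, 14^64≡47, 14^128≡13, 14^256≡47.
Since 382 = 2 + 4 + 8 + 16 + 32 + 64 + 256 in binary, 14^382 ≡ 13·47·13·47·13·47·47 ≡ 47 (mod 61).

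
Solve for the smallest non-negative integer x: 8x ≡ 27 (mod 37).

8⁻¹ ≡ 14 (mod 37) because 8·14 = 112 = 3·37 + 1.
Multiplying both sides by 14: x ≡ 14·27 = 378 ≡ 8 (mod 37).
Check: 8·8 = 64 = 1·37 + 27.

8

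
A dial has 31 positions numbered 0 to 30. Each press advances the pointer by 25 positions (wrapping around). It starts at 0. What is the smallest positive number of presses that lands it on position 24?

The inverse of 25 mod 31 is 5 (since 25·5 = 125 ≡ 1).
Multiplying both sides by 5: x ≡ 5·24 = 120 ≡ 27 (mod 31).
Check: 25·27 = 675 = 21·31 + 24.

27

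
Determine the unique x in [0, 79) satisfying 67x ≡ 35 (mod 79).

30

The inverse of 67 mod 79 is 46 (since 67·46 = 3082 ≡ 1).
Multiplying both sides by 46: x ≡ 46·35 = 1610 ≡ 30 (mod 79).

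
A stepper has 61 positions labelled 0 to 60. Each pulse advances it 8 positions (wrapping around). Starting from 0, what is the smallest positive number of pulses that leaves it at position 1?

23

8·23 = 184 = 3·61 + 1, so 8⁻¹ ≡ 23 (mod 61).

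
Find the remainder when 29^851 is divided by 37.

By repeated squaring mod 37: 29^1≡29, 29^2≡27, 29^4≡26, 29^8≡10, 29^16≡26, 29^32≡10, 29^64≡26, 29^128≡10, 29^256≡26, 29^512≡10.
Since 851 = 1 + 2 + 16 + 64 + 256 + 512 in binary, 29^851 ≡ 29·27·26·26·26·10 ≡ 23 (mod 37).

23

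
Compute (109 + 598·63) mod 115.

598·63 = 37674.
Dividing 37674 by 115 gives quotient 327 and remainder 69.
(109 + 69) mod 115 = 63.

63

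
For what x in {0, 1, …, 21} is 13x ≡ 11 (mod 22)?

11

The inverse of 13 mod 22 is 17 (since 13·17 = 221 ≡ 1).
So x ≡ 17·11 = 187 ≡ 11 (mod 22).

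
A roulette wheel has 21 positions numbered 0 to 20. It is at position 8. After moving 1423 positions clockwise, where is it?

3

1423 = 67·21 + 16, so 1423 mod 21 = 16.
(8 + 16) mod 21 = 3.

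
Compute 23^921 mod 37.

Successive squares of 23 mod 37: 23^1≡23, 23^2≡11, 23^4≡10, 23^8≡26, 23^16≡10, 23^32≡26, 23^64≡10, 23^128≡26, 23^256≡10, 23^512≡26.
921 = 1 + 8 + 16 + 128 + 256 + 512, so 23^921 ≡ 23·26·10·26·10·26 ≡ 6 (mod 37).

6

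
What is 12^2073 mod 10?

Powers of 2 mod 10 repeat with period 4: 2, 4, 8, 6.
2073 mod 4 = 1, so the last digit matches 2^1 = 2.

2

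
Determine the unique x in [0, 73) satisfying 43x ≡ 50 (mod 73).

47

43⁻¹ ≡ 17 (mod 73) because 43·17 = 731 = 10·73 + 1.
Multiplying both sides by 17: x ≡ 17·50 = 850 ≡ 47 (mod 73).
Check: 43·47 = 2021 = 27·73 + 50.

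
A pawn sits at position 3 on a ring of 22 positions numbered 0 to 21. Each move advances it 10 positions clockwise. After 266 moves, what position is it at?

1

266·10 = 2660.
Dividing 2660 by 22 gives quotient 120 and remainder 20.
(3 + 20) mod 22 = 1.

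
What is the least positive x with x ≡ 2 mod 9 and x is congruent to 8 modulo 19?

x ≡ 2 (mod 9) gives x ∈ {2, 11, 20, 29, 38, 47, 56, 65}.
The first of these with x mod 19 = 8 is 65.

65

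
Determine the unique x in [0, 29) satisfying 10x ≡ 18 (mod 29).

25

The inverse of 10 mod 29 is 3 (since 10·3 = 30 ≡ 1).
So x ≡ 3·18 = 54 ≡ 25 (mod 29).
Check: 10·25 = 250 = 8·29 + 18.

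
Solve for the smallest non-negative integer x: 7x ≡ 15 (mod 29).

The inverse of 7 mod 29 is 25 (since 7·25 = 175 ≡ 1).
Multiplying both sides by 25: x ≡ 25·15 = 375 ≡ 27 (mod 29).

27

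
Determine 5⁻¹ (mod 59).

59 = 11·5 + 4
5 = 1·4 + 1
4 = 4·1 + 0
Back-substituting gives 5·12 ≡ 1 (mod 59).

12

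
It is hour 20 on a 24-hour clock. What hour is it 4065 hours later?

5

4065 = 169·24 + 9, so 4065 mod 24 = 9.
(20 + 9) mod 24 = 5.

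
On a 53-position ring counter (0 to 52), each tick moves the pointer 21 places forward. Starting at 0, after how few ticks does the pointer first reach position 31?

21⁻¹ ≡ 48 (mod 53) because 21·48 = 1008 = 19·53 + 1.
So x ≡ 48·31 = 1488 ≡ 4 (mod 53).
Check: 21·4 = 84 = 1·53 + 31.

4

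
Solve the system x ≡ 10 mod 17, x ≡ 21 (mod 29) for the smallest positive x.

282

x ≡ 10 (mod 17) gives x ∈ {10, 27, 44, 61, 78, 95, 112, 129, …}.
The first of these with x mod 29 = 21 is 282.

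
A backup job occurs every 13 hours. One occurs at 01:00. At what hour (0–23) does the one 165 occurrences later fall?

10

165·13 = 2145.
2145 − 89·24 = 9, so 2145 ≡ 9 (mod 24).
(1 + 9) mod 24 = 10.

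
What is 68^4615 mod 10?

Last digits of 8^n: 8, 4, 2, 6 (period 4).
4615 mod 4 = 3, so the last digit matches 8^3 = 2.

2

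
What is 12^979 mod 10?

Powers of 2 mod 10 repeat with period 4: 2, 4, 8, 6.
979 mod 4 = 3, so the last digit matches 2^3 = 8.

8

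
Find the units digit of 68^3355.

The units digit of 68^n cycles with period 4: 8, 4, 2, 6, …
3355 mod 4 = 3, so the last digit matches 8^3 = 2.

2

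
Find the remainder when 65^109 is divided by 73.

65

By repeated squaring mod 73: 65^1≡65, 65^2≡64, 65^4≡8, 65^8≡64, 65^16≡8, 65^32≡64, 65^64≡8.
109 = 1 + 4 + 8 + 32 + 64, so 65^109 ≡ 65·8·64·64·8 ≡ 65 (mod 73).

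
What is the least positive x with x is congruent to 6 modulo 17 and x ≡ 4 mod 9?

Since 9·2 ≡ 1 (mod 17), take x = 4 + 9·((6−4)·2 mod 17) = 4 + 9·4 = 40.
Check: 40 mod 17 = 6, 40 mod 9 = 4.

40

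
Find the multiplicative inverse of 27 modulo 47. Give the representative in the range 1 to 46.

7

47 = 1·27 + 20
27 = 1·20 + 7
20 = 2·7 + 6
7 = 1·6 + 1
6 = 6·1 + 0
Back-substituting gives 27·7 ≡ 1 (mod 47).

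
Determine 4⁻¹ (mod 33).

4·25 = 100 = 3·33 + 1, so 4⁻¹ ≡ 25 (mod 33).

25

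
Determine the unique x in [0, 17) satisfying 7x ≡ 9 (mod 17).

The inverse of 7 mod 17 is 5 (since 7·5 = 35 ≡ 1).
Multiplying both sides by 5: x ≡ 5·9 = 45 ≡ 11 (mod 17).

11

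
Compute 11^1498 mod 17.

Successive squares of 11 mod 17: 11^1≡11, 11^2≡2, 11^4≡4, 11^8≡16, 11^16≡1, 11^32≡1, 11^64≡1, 11^128≡1, 11^256≡1, 11^512≡1, 11^1024≡1.
Since 1498 = 2 + 8 + 16 + 64 + 128 + 256 + 1024 in binary, 11^1498 ≡ 2·16·1·1·1·1·1 ≡ 15 (mod 17).

15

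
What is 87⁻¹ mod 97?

87·29 = 2523 = 26·97 + 1, so 87⁻¹ ≡ 29 (mod 97).

29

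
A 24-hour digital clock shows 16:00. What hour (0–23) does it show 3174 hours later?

3174 mod 24 = 6 (since 132·24 = 3168).
(16 + 6) mod 24 = 22.

22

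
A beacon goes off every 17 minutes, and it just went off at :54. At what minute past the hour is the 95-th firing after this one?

49

95·17 = 1615.
1615 = 26·60 + 55, so 1615 mod 60 = 55.
(54 + 55) mod 60 = 49.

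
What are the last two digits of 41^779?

Square-and-reduce mod 100: 41^1≡41, 41^2≡81, 41^4≡61, 41^8≡21, 41^16≡41, 41^32≡81, 41^64≡61, 41^128≡21, 41^256≡41, 41^512≡81.
779 = 1 + 2 + 8 + 256 + 512, so 41^779 ≡ 41·81·21·41·81 ≡ 61 (mod 100).

61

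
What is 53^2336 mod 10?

Powers of 3 mod 10 repeat with period 4: 3, 9, 7, 1.
2336 mod 4 = 0, so the last digit matches 3^4 = 1.

1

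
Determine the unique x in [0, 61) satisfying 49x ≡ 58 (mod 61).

46

49⁻¹ ≡ 5 (mod 61) because 49·5 = 245 = 4·61 + 1.
Multiplying both sides by 5: x ≡ 5·58 = 290 ≡ 46 (mod 61).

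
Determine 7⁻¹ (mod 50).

43

7·43 = 301 = 6·50 + 1, so 7⁻¹ ≡ 43 (mod 50).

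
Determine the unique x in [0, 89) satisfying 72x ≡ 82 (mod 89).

58

The inverse of 72 mod 89 is 68 (since 72·68 = 4896 ≡ 1).
Multiplying both sides by 68: x ≡ 68·82 = 5576 ≡ 58 (mod 89).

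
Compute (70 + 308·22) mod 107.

308·22 = 6776.
6776 − 63·107 = 35, so 6776 ≡ 35 (mod 107).
(70 + 35) mod 107 = 105.

105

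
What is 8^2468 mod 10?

6

Last digits of 8^n: 8, 4, 2, 6 (period 4).
2468 leaves remainder 0 on division by 4, so 8^2468 ends in 6.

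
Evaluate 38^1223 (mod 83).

12

By repeated squaring mod 83: 38^1≡38, 38^2≡33, 38^4≡10, 38^8≡17, 38^16≡40, 38^32≡23, 38^64≡31, 38^128≡48, 38^256≡63, 38^512≡68, 38^1024≡59.
Since 1223 = 1 + 2 + 4 + 64 + 128 + 1024 in binary, 38^1223 ≡ 38·33·10·31·48·59 ≡ 12 (mod 83).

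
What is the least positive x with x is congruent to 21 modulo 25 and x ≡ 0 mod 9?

171

Since 9·14 ≡ 1 (mod 25), take x = 0 + 9·((21−0)·14 mod 25) = 0 + 9·19 = 171.
Check: 171 mod 25 = 21, 171 mod 9 = 0.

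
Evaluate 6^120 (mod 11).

By repeated squaring mod 11: 6^1≡6, 6^2≡3, 6^4≡9, 6^8≡4, 6^16≡5, 6^32≡3, 6^64≡9.
120 = 8 + 16 + 32 + 64, so 6^120 ≡ 4·5·3·9 ≡ 1 (mod 11).

1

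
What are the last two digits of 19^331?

Successive squares of 19 mod 100: 19^1≡19, 19^2≡61, 19^4≡21, 19^8≡41, 19^16≡81, 19^32≡61, 19^64≡21, 19^128≡41, 19^256≡81.
Since 331 = 1 + 2 + 8 + 64 + 256 in binary, 19^331 ≡ 19·61·41·21·81 ≡ 19 (mod 100).

19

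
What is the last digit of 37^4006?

Last digits of 7^n: 7, 9, 3, 1 (period 4).
4006 leaves remainder 2 on division by 4, so 37^4006 ends in 9.

9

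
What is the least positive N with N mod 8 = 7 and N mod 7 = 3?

Since 7·7 ≡ 1 (mod 8), take x = 3 + 7·((7−3)·7 mod 8) = 3 + 7·4 = 31.
Check: 31 mod 8 = 7, 31 mod 7 = 3.

31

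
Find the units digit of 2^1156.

6

Powers of 2 mod 10 repeat with period 4: 2, 4, 8, 6.
1156 leaves remainder 0 on division by 4, so 2^1156 ends in 6.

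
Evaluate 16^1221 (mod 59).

By repeated squaring mod 59: 16^1≡16, 16^2≡20, 16^4≡46, 16^8≡51, 16^16≡5, 16^32≡25, 16^64≡35, 16^128≡45, 16^256≡19, 16^512≡7, 16^1024≡49.
1221 = 1 + 4 + 64 + 128 + 1024, so 16^1221 ≡ 16·46·35·45·49 ≡ 25 (mod 59).

25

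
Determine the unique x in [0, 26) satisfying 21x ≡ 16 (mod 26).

2

The inverse of 21 mod 26 is 5 (since 21·5 = 105 ≡ 1).
So x ≡ 5·16 = 80 ≡ 2 (mod 26).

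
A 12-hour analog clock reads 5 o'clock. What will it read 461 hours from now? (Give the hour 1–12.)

10

461 = 38·12 + 5, so 461 mod 12 = 5.
5 + 5 → 10 on a 12-hour dial.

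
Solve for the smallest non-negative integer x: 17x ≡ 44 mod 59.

The inverse of 17 mod 59 is 7 (since 17·7 = 119 ≡ 1).
So x ≡ 7·44 = 308 ≡ 13 (mod 59).

13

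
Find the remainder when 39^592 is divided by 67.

By repeated squaring mod 67: 39^1≡39, 39^2≡47, 39^4≡65, 39^8≡4, 39^16≡16, 39^32≡55, 39^64≡10, 39^128≡33, 39^256≡17, 39^512≡21.
Since 592 = 16 + 64 + 512 in binary, 39^592 ≡ 16·10·21 ≡ 10 (mod 67).

10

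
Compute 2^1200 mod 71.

30

By repeated squaring mod 71: 2^1≡2, 2^2≡4, 2^4≡16, 2^8≡43, 2^16≡3, 2^32≡9, 2^64≡10, 2^128≡29, 2^256≡60, 2^512≡50, 2^1024≡15.
Since 1200 = 16 + 32 + 128 + 1024 in binary, 2^1200 ≡ 3·9·29·15 ≡ 30 (mod 71).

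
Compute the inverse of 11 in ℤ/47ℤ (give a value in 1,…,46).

30

47 = 4·11 + 3
11 = 3·3 + 2
3 = 1·2 + 1
2 = 2·1 + 0
Back-substituting gives 11·30 ≡ 1 (mod 47).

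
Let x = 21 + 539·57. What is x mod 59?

5

539·57 = 30723.
30723 = 520·59 + 43, so 30723 mod 59 = 43.
(21 + 43) mod 59 = 5.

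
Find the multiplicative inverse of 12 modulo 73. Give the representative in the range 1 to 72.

73 = 6·12 + 1
12 = 12·1 + 0
Back-substituting gives 12·67 ≡ 1 (mod 73).

67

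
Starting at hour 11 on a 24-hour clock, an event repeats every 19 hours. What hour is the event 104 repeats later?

104·19 = 1976.
1976 mod 24 = 8 (since 82·24 = 1968).
(11 + 8) mod 24 = 19.

19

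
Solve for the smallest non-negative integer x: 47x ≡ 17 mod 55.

46

47⁻¹ ≡ 48 (mod 55) because 47·48 = 2256 = 41·55 + 1.
So x ≡ 48·17 = 816 ≡ 46 (mod 55).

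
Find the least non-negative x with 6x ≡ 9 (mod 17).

10

The inverse of 6 mod 17 is 3 (since 6·3 = 18 ≡ 1).
Multiplying both sides by 3: x ≡ 3·9 = 27 ≡ 10 (mod 17).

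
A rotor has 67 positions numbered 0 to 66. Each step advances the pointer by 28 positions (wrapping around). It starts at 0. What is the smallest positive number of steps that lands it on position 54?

28⁻¹ ≡ 12 (mod 67) because 28·12 = 336 = 5·67 + 1.
So x ≡ 12·54 = 648 ≡ 45 (mod 67).

45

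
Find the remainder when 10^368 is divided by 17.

1

Successive squares of 10 mod 17: 10^1≡10, 10^2≡15, 10^4≡4, 10^8≡16, 10^16≡1, 10^32≡1, 10^64≡1, 10^128≡1, 10^256≡1.
368 = 16 + 32 + 64 + 256, so 10^368 ≡ 1·1·1·1 ≡ 1 (mod 17).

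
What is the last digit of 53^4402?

9

Last digits of 3^n: 3, 9, 7, 1 (period 4).
4402 leaves remainder 2 on division by 4, so 53^4402 ends in 9.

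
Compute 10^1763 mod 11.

Successive squares of 10 mod 11: 10^1≡10, 10^2≡1, 10^4≡1, 10^8≡1, 10^16≡1, 10^32≡1, 10^64≡1, 10^128≡1, 10^256≡1, 10^512≡1, 10^1024≡1.
Since 1763 = 1 + 2 + 32 + 64 + 128 + 512 + 1024 in binary, 10^1763 ≡ 10·1·1·1·1·1·1 ≡ 10 (mod 11).

10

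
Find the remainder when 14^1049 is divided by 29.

2

Square-and-reduce mod 29: 14^1≡14, 14^2≡22, 14^4≡20, 14^8≡23, 14^16≡7, 14^32≡20, 14^64≡23, 14^128≡7, 14^256≡20, 14^512≡23, 14^1024≡7.
Since 1049 = 1 + 8 + 16 + 1024 in binary, 14^1049 ≡ 14·23·7·7 ≡ 2 (mod 29).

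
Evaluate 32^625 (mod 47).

6

Square-and-reduce mod 47: 32^1≡32, 32^2≡37, 32^4≡6, 32^8≡36, 32^16≡27, 32^32≡24, 32^64≡12, 32^128≡3, 32^256≡9, 32^512≡34.
Since 625 = 1 + 16 + 32 + 64 + 512 in binary, 32^625 ≡ 32·27·24·12·34 ≡ 6 (mod 47).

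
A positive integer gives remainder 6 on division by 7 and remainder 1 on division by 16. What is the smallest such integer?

x ≡ 6 (mod 7) gives x ∈ {6, 13, 20, 27, 34, 41, 48, 55, …}.
The first of these with x mod 16 = 1 is 97.

97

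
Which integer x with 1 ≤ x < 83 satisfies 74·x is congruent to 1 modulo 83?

83 = 1·74 + 9
74 = 8·9 + 2
9 = 4·2 + 1
2 = 2·1 + 0
Back-substituting gives 74·46 ≡ 1 (mod 83).

46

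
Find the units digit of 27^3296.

Last digits of 7^n: 7, 9, 3, 1 (period 4).
3296 leaves remainder 0 on division by 4, so 27^3296 ends in 1.

1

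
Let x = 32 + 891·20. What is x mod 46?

891·20 = 17820.
17820 − 387·46 = 18, so 17820 ≡ 18 (mod 46).
(32 + 18) mod 46 = 4.

4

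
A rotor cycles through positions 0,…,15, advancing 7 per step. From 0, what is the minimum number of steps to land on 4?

7⁻¹ ≡ 7 (mod 16) because 7·7 = 49 = 3·16 + 1.
So x ≡ 7·4 = 28 ≡ 12 (mod 16).

12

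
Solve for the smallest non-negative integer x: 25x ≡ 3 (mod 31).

15

25⁻¹ ≡ 5 (mod 31) because 25·5 = 125 = 4·31 + 1.
Multiplying both sides by 5: x ≡ 5·3 = 15 ≡ 15 (mod 31).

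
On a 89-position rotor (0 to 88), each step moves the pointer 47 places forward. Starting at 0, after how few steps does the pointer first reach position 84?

87

47⁻¹ ≡ 36 (mod 89) because 47·36 = 1692 = 19·89 + 1.
Multiplying both sides by 36: x ≡ 36·84 = 3024 ≡ 87 (mod 89).
Check: 47·87 = 4089 = 45·89 + 84.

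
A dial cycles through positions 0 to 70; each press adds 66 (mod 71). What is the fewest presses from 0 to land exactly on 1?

71 = 1·66 + 5
66 = 13·5 + 1
5 = 5·1 + 0
Back-substituting gives 66·14 ≡ 1 (mod 71).

14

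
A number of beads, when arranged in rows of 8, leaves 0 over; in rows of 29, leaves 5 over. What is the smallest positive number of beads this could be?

Since 29·5 ≡ 1 (mod 8), take x = 5 + 29·((0−5)·5 mod 8) = 5 + 29·7 = 208.
Check: 208 mod 8 = 0, 208 mod 29 = 5.

208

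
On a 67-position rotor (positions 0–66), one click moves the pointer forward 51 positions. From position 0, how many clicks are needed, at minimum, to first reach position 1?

51·46 = 2346 = 35·67 + 1, so 51⁻¹ ≡ 46 (mod 67).

46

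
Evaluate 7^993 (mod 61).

Square-and-reduce mod 61: 7^1≡7, 7^2≡49, 7^4≡22, 7^8≡57, 7^16≡16, 7^32≡12, 7^64≡22, 7^128≡57, 7^256≡16, 7^512≡12.
Since 993 = 1 + 32 + 64 + 128 + 256 + 512 in binary, 7^993 ≡ 7·12·22·57·16·12 ≡ 23 (mod 61).

23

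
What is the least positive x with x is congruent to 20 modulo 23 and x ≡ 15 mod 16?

319

Since 16·13 ≡ 1 (mod 23), take x = 15 + 16·((20−15)·13 mod 23) = 15 + 16·19 = 319.
Check: 319 mod 23 = 20, 319 mod 16 = 15.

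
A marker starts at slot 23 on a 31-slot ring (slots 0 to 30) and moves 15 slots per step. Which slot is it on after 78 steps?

78·15 = 1170.
Dividing 1170 by 31 gives quotient 37 and remainder 23.
(23 + 23) mod 31 = 15.

15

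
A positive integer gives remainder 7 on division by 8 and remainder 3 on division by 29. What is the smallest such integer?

119

Since 29·5 ≡ 1 (mod 8), take x = 3 + 29·((7−3)·5 mod 8) = 3 + 29·4 = 119.
Check: 119 mod 8 = 7, 119 mod 29 = 3.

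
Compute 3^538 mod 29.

4

Successive squares of 3 mod 29: 3^1≡3, 3^2≡9, 3^4≡23, 3^8≡7, 3^16≡20, 3^32≡23, 3^64≡7, 3^128≡20, 3^256≡23, 3^512≡7.
538 = 2 + 8 + 16 + 512, so 3^538 ≡ 9·7·20·7 ≡ 4 (mod 29).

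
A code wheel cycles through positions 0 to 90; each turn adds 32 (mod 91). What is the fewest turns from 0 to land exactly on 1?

37

91 = 2·32 + 27
32 = 1·27 + 5
27 = 5·5 + 2
5 = 2·2 + 1
2 = 2·1 + 0
Back-substituting gives 32·37 ≡ 1 (mod 91).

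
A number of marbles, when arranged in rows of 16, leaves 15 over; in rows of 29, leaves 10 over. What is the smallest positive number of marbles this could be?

271

x ≡ 15 (mod 16) gives x ∈ {15, 31, 47, 63, 79, 95, 111, 127, …}.
The first of these with x mod 29 = 10 is 271.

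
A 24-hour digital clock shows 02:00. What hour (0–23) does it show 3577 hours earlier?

3577 = 149·24 + 1, so 3577 mod 24 = 1.
(2 − 1) mod 24 = 1.

1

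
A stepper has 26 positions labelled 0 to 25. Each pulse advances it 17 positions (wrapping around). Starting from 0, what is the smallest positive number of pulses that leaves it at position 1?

17·23 = 391 = 15·26 + 1, so 17⁻¹ ≡ 23 (mod 26).

23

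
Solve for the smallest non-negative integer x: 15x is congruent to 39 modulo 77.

15⁻¹ ≡ 36 (mod 77) because 15·36 = 540 = 7·77 + 1.
So x ≡ 36·39 = 1404 ≡ 18 (mod 77).

18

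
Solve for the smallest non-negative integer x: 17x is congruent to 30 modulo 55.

The inverse of 17 mod 55 is 13 (since 17·13 = 221 ≡ 1).
So x ≡ 13·30 = 390 ≡ 5 (mod 55).
Check: 17·5 = 85 = 1·55 + 30.

5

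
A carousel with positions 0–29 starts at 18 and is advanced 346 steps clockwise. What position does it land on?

346 = 11·30 + 16, so 346 mod 30 = 16.
(18 + 16) mod 30 = 4.

4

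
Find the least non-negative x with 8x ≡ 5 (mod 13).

12

8⁻¹ ≡ 5 (mod 13) because 8·5 = 40 = 3·13 + 1.
Multiplying both sides by 5: x ≡ 5·5 = 25 ≡ 12 (mod 13).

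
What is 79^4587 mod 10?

9

Powers of 9 mod 10 repeat with period 2: 9, 1.
4587 mod 2 = 1, so the last digit matches 9^1 = 9.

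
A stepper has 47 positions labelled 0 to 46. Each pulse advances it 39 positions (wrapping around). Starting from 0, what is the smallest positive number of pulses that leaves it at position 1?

41

39·41 = 1599 = 34·47 + 1, so 39⁻¹ ≡ 41 (mod 47).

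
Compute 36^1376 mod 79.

19

Successive squares of 36 mod 79: 36^1≡36, 36^2≡32, 36^4≡76, 36^8≡9, 36^16≡2, 36^32≡4, 36^64≡16, 36^128≡19, 36^256≡45, 36^512≡50, 36^1024≡51.
1376 = 32 + 64 + 256 + 1024, so 36^1376 ≡ 4·16·45·51 ≡ 19 (mod 79).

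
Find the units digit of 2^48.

6

The units digit of 2^n cycles with period 4: 2, 4, 8, 6, …
48 leaves remainder 0 on division by 4, so 2^48 ends in 6.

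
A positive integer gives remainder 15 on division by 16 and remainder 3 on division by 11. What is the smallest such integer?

47

x ≡ 3 (mod 11) gives x ∈ {3, 14, 25, 36, 47}.
The first of these with x mod 16 = 15 is 47.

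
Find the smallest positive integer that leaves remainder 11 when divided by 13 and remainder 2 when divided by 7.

x ≡ 2 (mod 7) gives x ∈ {2, 9, 16, 23, 30, 37}.
The first of these with x mod 13 = 11 is 37.

37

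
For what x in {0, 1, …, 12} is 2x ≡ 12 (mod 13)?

6

2⁻¹ ≡ 7 (mod 13) because 2·7 = 14 = 1·13 + 1.
So x ≡ 7·12 = 84 ≡ 6 (mod 13).
Check: 2·6 = 12 = 0·13 + 12.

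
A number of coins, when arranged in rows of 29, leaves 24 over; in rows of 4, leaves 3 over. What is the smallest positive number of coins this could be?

x ≡ 3 (mod 4) gives x ∈ {3, 7, 11, 15, 19, 23, 27, 31, …}.
The first of these with x mod 29 = 24 is 111.

111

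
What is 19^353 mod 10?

9

Last digits of 9^n: 9, 1 (period 2).
353 mod 2 = 1, so the last digit matches 9^1 = 9.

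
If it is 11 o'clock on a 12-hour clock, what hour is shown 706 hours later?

706 = 58·12 + 10, so 706 mod 12 = 10.
11 + 10 → 9 on a 12-hour dial.

9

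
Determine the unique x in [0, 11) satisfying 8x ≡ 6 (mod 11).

The inverse of 8 mod 11 is 7 (since 8·7 = 56 ≡ 1).
So x ≡ 7·6 = 42 ≡ 9 (mod 11).

9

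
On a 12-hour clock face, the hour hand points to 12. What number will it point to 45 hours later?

9

45 mod 12 = 9 (since 3·12 = 36).
12 + 9 → 9 on a 12-hour dial.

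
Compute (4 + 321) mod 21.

10

321 mod 21 = 6 (since 15·21 = 315).
(4 + 6) mod 21 = 10.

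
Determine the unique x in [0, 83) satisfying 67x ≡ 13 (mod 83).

The inverse of 67 mod 83 is 57 (since 67·57 = 3819 ≡ 1).
So x ≡ 57·13 = 741 ≡ 77 (mod 83).

77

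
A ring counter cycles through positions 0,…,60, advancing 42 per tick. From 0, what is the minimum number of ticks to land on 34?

56

The inverse of 42 mod 61 is 16 (since 42·16 = 672 ≡ 1).
So x ≡ 16·34 = 544 ≡ 56 (mod 61).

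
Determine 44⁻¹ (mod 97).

86

97 = 2·44 + 9
44 = 4·9 + 8
9 = 1·8 + 1
8 = 8·1 + 0
Back-substituting gives 44·86 ≡ 1 (mod 97).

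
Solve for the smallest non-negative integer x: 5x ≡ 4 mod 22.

14

5⁻¹ ≡ 9 (mod 22) because 5·9 = 45 = 2·22 + 1.
So x ≡ 9·4 = 36 ≡ 14 (mod 22).
Check: 5·14 = 70 = 3·22 + 4.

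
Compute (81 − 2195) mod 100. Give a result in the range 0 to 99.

2195 − 21·100 = 95, so 2195 ≡ 95 (mod 100).
(81 − 95) mod 100 = 86.

86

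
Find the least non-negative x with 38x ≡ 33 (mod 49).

38⁻¹ ≡ 40 (mod 49) because 38·40 = 1520 = 31·49 + 1.
Multiplying both sides by 40: x ≡ 40·33 = 1320 ≡ 46 (mod 49).

46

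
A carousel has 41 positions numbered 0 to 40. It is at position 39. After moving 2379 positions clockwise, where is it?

2379 − 58·41 = 1, so 2379 ≡ 1 (mod 41).
(39 + 1) mod 41 = 40.

40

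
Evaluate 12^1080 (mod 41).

Successive squares of 12 mod 41: 12^1≡12, 12^2≡21, 12^4≡31, 12^8≡18, 12^16≡37, 12^32≡16, 12^64≡10, 12^128≡18, 12^256≡37, 12^512≡16, 12^1024≡10.
Since 1080 = 8 + 16 + 32 + 1024 in binary, 12^1080 ≡ 18·37·16·10 ≡ 1 (mod 41).

1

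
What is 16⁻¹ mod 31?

2

31 = 1·16 + 15
16 = 1·15 + 1
15 = 15·1 + 0
Back-substituting gives 16·2 ≡ 1 (mod 31).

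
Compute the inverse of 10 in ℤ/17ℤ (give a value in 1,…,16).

12

17 = 1·10 + 7
10 = 1·7 + 3
7 = 2·3 + 1
3 = 3·1 + 0
Back-substituting gives 10·12 ≡ 1 (mod 17).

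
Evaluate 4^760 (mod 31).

By repeated squaring mod 31: 4^1≡4, 4^2≡16, 4^4≡8, 4^8≡2, 4^16≡4, 4^32≡16, 4^64≡8, 4^128≡2, 4^256≡4, 4^512≡16.
Since 760 = 8 + 16 + 32 + 64 + 128 + 512 in binary, 4^760 ≡ 2·4·16·8·2·16 ≡ 1 (mod 31).

1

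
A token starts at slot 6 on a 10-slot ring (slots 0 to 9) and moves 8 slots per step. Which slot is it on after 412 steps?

2

412·8 = 3296.
Dividing 3296 by 10 gives quotient 329 and remainder 6.
(6 + 6) mod 10 = 2.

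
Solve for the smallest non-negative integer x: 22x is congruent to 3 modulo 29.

22⁻¹ ≡ 4 (mod 29) because 22·4 = 88 = 3·29 + 1.
So x ≡ 4·3 = 12 ≡ 12 (mod 29).
Check: 22·12 = 264 = 9·29 + 3.

12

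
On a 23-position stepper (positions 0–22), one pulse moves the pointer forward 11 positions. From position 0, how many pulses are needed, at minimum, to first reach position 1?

11·21 = 231 = 10·23 + 1, so 11⁻¹ ≡ 21 (mod 23).

21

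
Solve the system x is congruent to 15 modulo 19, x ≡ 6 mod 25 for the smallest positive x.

x ≡ 15 (mod 19) gives x ∈ {15, 34, 53, 72, 91, 110, 129, 148, …}.
The first of these with x mod 25 = 6 is 281.

281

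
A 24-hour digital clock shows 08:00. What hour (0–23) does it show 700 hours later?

12

700 = 29·24 + 4, so 700 mod 24 = 4.
(8 + 4) mod 24 = 12.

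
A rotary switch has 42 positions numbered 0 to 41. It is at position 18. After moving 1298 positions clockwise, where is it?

Dividing 1298 by 42 gives quotient 30 and remainder 38.
(18 + 38) mod 42 = 14.

14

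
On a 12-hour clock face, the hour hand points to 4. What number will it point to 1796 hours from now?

1796 mod 12 = 8 (since 149·12 = 1788).
4 + 8 → 12 on a 12-hour dial.

12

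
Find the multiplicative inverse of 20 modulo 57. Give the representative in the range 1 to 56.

20·20 = 400 = 7·57 + 1, so 20⁻¹ ≡ 20 (mod 57).

20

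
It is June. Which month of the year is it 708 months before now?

June

Dividing 708 by 12 gives quotient 59 and remainder 0.
June − 0 months → June.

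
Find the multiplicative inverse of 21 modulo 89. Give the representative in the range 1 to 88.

89 = 4·21 + 5
21 = 4·5 + 1
5 = 5·1 + 0
Back-substituting gives 21·17 ≡ 1 (mod 89).

17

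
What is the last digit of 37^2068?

1

Last digits of 7^n: 7, 9, 3, 1 (period 4).
2068 leaves remainder 0 on division by 4, so 37^2068 ends in 1.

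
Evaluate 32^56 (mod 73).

2

Square-and-reduce mod 73: 32^1≡32, 32^2≡2, 32^4≡4, 32^8≡16, 32^16≡37, 32^32≡55.
Since 56 = 8 + 16 + 32 in binary, 32^56 ≡ 16·37·55 ≡ 2 (mod 73).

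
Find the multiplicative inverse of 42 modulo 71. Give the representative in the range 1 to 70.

22

71 = 1·42 + 29
42 = 1·29 + 13
29 = 2·13 + 3
13 = 4·3 + 1
3 = 3·1 + 0
Back-substituting gives 42·22 ≡ 1 (mod 71).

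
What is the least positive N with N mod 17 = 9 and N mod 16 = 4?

x ≡ 4 (mod 16) gives x ∈ {4, 20, 36, 52, 68, 84, 100, 116, …}.
The first of these with x mod 17 = 9 is 196.

196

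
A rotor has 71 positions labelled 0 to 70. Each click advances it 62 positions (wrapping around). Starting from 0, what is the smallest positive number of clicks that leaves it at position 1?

63

71 = 1·62 + 9
62 = 6·9 + 8
9 = 1·8 + 1
8 = 8·1 + 0
Back-substituting gives 62·63 ≡ 1 (mod 71).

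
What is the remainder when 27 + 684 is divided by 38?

684 − 18·38 = 0, so 684 ≡ 0 (mod 38).
(27 + 0) mod 38 = 27.

27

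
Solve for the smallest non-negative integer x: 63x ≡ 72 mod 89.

52

63⁻¹ ≡ 65 (mod 89) because 63·65 = 4095 = 46·89 + 1.
Multiplying both sides by 65: x ≡ 65·72 = 4680 ≡ 52 (mod 89).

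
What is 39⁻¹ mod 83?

39·66 = 2574 = 31·83 + 1, so 39⁻¹ ≡ 66 (mod 83).

66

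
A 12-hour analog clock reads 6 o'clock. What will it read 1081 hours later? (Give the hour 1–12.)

7

1081 mod 12 = 1 (since 90·12 = 1080).
6 + 1 → 7 on a 12-hour dial.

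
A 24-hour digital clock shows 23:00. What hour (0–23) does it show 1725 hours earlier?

2

1725 − 71·24 = 21, so 1725 ≡ 21 (mod 24).
(23 − 21) mod 24 = 2.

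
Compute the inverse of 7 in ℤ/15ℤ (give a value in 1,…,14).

7·13 = 91 = 6·15 + 1, so 7⁻¹ ≡ 13 (mod 15).

13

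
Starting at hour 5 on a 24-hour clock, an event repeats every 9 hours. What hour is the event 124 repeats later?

124·9 = 1116.
1116 mod 24 = 12 (since 46·24 = 1104).
(5 + 12) mod 24 = 17.

17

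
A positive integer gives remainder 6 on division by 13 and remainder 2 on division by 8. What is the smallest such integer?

x ≡ 2 (mod 8) gives x ∈ {2, 10, 18, 26, 34, 42, 50, 58}.
The first of these with x mod 13 = 6 is 58.

58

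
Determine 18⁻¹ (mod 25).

25 = 1·18 + 7
18 = 2·7 + 4
7 = 1·4 + 3
4 = 1·3 + 1
3 = 3·1 + 0
Back-substituting gives 18·7 ≡ 1 (mod 25).

7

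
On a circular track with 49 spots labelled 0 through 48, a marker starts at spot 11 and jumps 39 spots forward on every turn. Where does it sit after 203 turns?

203·39 = 7917.
7917 = 161·49 + 28, so 7917 mod 49 = 28.
(11 + 28) mod 49 = 39.

39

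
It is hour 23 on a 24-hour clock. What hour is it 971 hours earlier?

12

971 mod 24 = 11 (since 40·24 = 960).
(23 − 11) mod 24 = 12.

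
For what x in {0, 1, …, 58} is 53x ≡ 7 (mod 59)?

48

53⁻¹ ≡ 49 (mod 59) because 53·49 = 2597 = 44·59 + 1.
So x ≡ 49·7 = 343 ≡ 48 (mod 59).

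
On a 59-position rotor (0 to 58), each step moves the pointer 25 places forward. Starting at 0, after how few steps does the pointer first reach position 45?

49

The inverse of 25 mod 59 is 26 (since 25·26 = 650 ≡ 1).
Multiplying both sides by 26: x ≡ 26·45 = 1170 ≡ 49 (mod 59).
Check: 25·49 = 1225 = 20·59 + 45.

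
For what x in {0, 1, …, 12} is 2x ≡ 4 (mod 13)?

The inverse of 2 mod 13 is 7 (since 2·7 = 14 ≡ 1).
Multiplying both sides by 7: x ≡ 7·4 = 28 ≡ 2 (mod 13).
Check: 2·2 = 4 = 0·13 + 4.

2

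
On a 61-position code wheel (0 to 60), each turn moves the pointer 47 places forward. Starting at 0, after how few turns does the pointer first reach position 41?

45

47⁻¹ ≡ 13 (mod 61) because 47·13 = 611 = 10·61 + 1.
Multiplying both sides by 13: x ≡ 13·41 = 533 ≡ 45 (mod 61).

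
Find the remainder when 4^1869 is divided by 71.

Successive squares of 4 mod 71: 4^1≡4, 4^2≡16, 4^4≡43, 4^8≡3, 4^16≡9, 4^32≡10, 4^64≡29, 4^128≡60, 4^256≡50, 4^512≡15, 4^1024≡12.
Since 1869 = 1 + 4 + 8 + 64 + 256 + 512 + 1024 in binary, 4^1869 ≡ 4·43·3·29·50·15·12 ≡ 5 (mod 71).

5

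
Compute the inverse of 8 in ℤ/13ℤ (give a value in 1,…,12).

5

13 = 1·8 + 5
8 = 1·5 + 3
5 = 1·3 + 2
3 = 1·2 + 1
2 = 2·1 + 0
Back-substituting gives 8·5 ≡ 1 (mod 13).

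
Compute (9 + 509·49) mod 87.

68

509·49 = 24941.
24941 mod 87 = 59 (since 286·87 = 24882).
(9 + 59) mod 87 = 68.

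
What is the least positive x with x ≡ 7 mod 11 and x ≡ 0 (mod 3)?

18

Since 3·4 ≡ 1 (mod 11), take x = 0 + 3·((7−0)·4 mod 11) = 0 + 3·6 = 18.
Check: 18 mod 11 = 7, 18 mod 3 = 0.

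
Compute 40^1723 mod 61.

21

By repeated squaring mod 61: 40^1≡40, 40^2≡14, 40^4≡13, 40^8≡47, 40^16≡13, 40^32≡47, 40^64≡13, 40^128≡47, 40^256≡13, 40^512≡47, 40^1024≡13.
Since 1723 = 1 + 2 + 8 + 16 + 32 + 128 + 512 + 1024 in binary, 40^1723 ≡ 40·14·47·13·47·47·47·13 ≡ 21 (mod 61).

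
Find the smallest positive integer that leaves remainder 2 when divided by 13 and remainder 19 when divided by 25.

119

x ≡ 2 (mod 13) gives x ∈ {2, 15, 28, 41, 54, 67, 80, 93, …}.
The first of these with x mod 25 = 19 is 119.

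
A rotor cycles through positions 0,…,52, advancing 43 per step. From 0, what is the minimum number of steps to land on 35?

The inverse of 43 mod 53 is 37 (since 43·37 = 1591 ≡ 1).
Multiplying both sides by 37: x ≡ 37·35 = 1295 ≡ 23 (mod 53).
Check: 43·23 = 989 = 18·53 + 35.

23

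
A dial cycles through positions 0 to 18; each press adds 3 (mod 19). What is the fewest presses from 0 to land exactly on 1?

19 = 6·3 + 1
3 = 3·1 + 0
Back-substituting gives 3·13 ≡ 1 (mod 19).

13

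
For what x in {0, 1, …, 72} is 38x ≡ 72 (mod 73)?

The inverse of 38 mod 73 is 25 (since 38·25 = 950 ≡ 1).
So x ≡ 25·72 = 1800 ≡ 48 (mod 73).

48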